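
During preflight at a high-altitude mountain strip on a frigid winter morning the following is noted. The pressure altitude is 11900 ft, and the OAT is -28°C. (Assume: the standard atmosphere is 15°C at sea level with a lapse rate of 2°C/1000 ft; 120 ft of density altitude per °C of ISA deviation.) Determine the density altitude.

9596 ft

ISA temperature at 11900 ft = 15 − 2 × (11900/1000) = -8.8°C.
ISA deviation = -28 − (-8.8) = -19.2°C.
Density altitude = 11900 + 120 × (-19.2) = 11900 + (-2304) = 9596 ft.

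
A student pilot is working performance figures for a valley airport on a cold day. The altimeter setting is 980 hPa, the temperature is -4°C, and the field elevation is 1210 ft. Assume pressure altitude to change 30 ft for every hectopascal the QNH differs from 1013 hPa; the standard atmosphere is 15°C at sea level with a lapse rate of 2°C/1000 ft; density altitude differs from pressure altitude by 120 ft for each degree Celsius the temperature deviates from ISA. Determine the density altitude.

448 ft

Pressure altitude = 1210 + (1013 − 980) × 30 = 1210 + (+990) = 2200 ft.
ISA temperature at 2200 ft = 15 − 2 × (2200/1000) = 10.6°C.
ISA deviation = -4 − 10.6 = -14.6°C.
Density altitude = 2200 + 120 × (-14.6) = 448 ft.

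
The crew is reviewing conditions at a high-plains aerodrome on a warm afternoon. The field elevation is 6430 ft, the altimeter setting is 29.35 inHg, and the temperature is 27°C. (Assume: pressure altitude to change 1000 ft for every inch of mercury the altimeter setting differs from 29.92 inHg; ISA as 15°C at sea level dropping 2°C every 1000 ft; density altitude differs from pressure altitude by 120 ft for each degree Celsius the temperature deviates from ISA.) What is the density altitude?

10120 ft

Pressure altitude = 6430 + (29.92 − 29.35) × 1000 = 6430 + (+570) = 7000 ft.
ISA temperature at 7000 ft = 15 − 2 × (7000/1000) = 1°C.
ISA deviation = 27 − 1 = +26°C.
Density altitude = 7000 + 120 × (26) = 10120 ft.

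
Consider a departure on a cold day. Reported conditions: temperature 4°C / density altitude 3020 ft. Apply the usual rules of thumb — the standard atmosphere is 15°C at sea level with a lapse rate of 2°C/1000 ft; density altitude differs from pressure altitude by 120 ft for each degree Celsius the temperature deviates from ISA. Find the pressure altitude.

3500 ft

DA = PA + 120 × (OAT − (15 − 2·PA/1000)) = PA + 120·OAT − 1800 + 0.24·PA = 1.24·PA + 120·OAT − 1800.
So 1.24·PA = 3020 − 120 × 4 + 1800 = 4340.
PA = 4340 / 1.24 = 3500 ft.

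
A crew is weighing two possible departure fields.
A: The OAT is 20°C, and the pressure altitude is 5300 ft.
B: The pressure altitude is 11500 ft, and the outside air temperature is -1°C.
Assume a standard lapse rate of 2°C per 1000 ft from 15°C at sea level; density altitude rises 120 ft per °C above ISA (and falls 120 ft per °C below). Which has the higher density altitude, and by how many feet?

B by 5168 ft

A: ISA temp = 4.4°C, deviation +15.6°C, DA = 5300 + 120 × 15.6 = 7172 ft.
B: ISA temp = -8°C, deviation +7°C, DA = 11500 + 120 × 7 = 12340 ft.
B is higher by 12340 − 7172 = 5168 ft.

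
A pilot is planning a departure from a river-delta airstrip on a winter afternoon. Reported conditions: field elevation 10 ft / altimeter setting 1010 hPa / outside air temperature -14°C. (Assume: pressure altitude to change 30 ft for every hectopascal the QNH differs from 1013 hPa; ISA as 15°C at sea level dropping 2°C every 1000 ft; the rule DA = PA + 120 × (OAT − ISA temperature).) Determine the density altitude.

-3356 ft

Pressure altitude = 10 + (1013 − 1010) × 30 = 10 + (+90) = 100 ft.
ISA temperature at 100 ft = 15 − 2 × (100/1000) = 14.8°C.
ISA deviation = -14 − 14.8 = -28.8°C.
Density altitude = 100 + 120 × (-28.8) = -3356 ft.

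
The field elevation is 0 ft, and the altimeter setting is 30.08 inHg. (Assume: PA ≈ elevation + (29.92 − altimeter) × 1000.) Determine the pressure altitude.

Pressure correction = (29.92 − 30.08) × 1000 = -160 ft.
Pressure altitude = 0 + (-160) = -160 ft.

-160 ft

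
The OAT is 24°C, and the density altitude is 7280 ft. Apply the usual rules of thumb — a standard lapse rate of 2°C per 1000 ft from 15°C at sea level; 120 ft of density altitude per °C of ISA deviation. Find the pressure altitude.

DA = PA + 120 × (OAT − (15 − 2·PA/1000)) = PA + 120·OAT − 1800 + 0.24·PA = 1.24·PA + 120·OAT − 1800.
So 1.24·PA = 7280 − 120 × 24 + 1800 = 6200.
PA = 6200 / 1.24 = 5000 ft.

5000 ft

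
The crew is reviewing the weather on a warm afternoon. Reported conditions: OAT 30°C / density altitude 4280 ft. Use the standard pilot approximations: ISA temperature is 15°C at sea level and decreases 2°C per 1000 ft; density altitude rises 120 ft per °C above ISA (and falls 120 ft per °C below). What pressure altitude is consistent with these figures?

DA = PA + 120 × (OAT − (15 − 2·PA/1000)) = PA + 120·OAT − 1800 + 0.24·PA = 1.24·PA + 120·OAT − 1800.
So 1.24·PA = 4280 − 120 × 30 + 1800 = 2480.
PA = 2480 / 1.24 = 2000 ft.

2000 ft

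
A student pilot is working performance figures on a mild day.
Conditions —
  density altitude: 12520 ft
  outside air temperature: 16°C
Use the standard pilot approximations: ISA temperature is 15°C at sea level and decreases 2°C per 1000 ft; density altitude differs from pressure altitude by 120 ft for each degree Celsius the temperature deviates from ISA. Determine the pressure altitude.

DA = PA + 120 × (OAT − (15 − 2·PA/1000)) = PA + 120·OAT − 1800 + 0.24·PA = 1.24·PA + 120·OAT − 1800.
So 1.24·PA = 12520 − 120 × 16 + 1800 = 12400.
PA = 12400 / 1.24 = 10000 ft.

10000 ft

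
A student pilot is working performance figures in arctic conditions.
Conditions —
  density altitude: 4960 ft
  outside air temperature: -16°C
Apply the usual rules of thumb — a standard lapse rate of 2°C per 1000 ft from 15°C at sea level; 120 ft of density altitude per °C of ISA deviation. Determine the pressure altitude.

7000 ft

DA = PA + 120 × (OAT − (15 − 2·PA/1000)) = PA + 120·OAT − 1800 + 0.24·PA = 1.24·PA + 120·OAT − 1800.
So 1.24·PA = 4960 − 120 × (-16) + 1800 = 8680.
PA = 8680 / 1.24 = 7000 ft.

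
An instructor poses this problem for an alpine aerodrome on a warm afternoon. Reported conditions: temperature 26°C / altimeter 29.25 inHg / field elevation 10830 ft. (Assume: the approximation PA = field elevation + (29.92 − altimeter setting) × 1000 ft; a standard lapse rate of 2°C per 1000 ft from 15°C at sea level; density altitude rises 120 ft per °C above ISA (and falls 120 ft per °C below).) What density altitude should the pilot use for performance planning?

15580 ft

Pressure altitude = 10830 + (29.92 − 29.25) × 1000 = 10830 + (+670) = 11500 ft.
ISA temperature at 11500 ft = 15 − 2 × (11500/1000) = -8°C.
ISA deviation = 26 − (-8) = +34°C.
Density altitude = 11500 + 120 × (34) = 15580 ft.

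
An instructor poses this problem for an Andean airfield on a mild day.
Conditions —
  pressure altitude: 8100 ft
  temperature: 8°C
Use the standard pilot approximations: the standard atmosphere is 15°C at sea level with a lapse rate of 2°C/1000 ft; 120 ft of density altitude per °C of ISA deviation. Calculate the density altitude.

9204 ft

ISA temperature at 8100 ft = 15 − 2 × (8100/1000) = -1.2°C.
ISA deviation = 8 − (-1.2) = +9.2°C.
Density altitude = 8100 + 120 × (9.2) = 8100 + (+1104) = 9204 ft.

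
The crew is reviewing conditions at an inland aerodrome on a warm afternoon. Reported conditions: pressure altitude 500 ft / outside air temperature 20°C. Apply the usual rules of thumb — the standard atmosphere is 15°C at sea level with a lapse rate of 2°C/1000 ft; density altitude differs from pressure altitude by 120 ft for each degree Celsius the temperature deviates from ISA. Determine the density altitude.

ISA temperature at 500 ft = 15 − 2 × (500/1000) = 14°C.
ISA deviation = 20 − 14 = +6°C.
Density altitude = 500 + 120 × (6) = 500 + (+720) = 1220 ft.

1220 ft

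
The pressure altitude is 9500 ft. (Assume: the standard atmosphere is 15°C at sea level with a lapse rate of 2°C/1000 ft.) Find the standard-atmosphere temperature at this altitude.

-4°C

ISA temperature = 15 − 2 × (9500/1000) = 15 − 19 = -4°C.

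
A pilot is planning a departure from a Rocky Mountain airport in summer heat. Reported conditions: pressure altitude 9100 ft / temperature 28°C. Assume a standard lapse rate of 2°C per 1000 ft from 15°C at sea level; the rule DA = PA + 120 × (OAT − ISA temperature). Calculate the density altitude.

ISA temperature at 9100 ft = 15 − 2 × (9100/1000) = -3.2°C.
ISA deviation = 28 − (-3.2) = +31.2°C.
Density altitude = 9100 + 120 × (31.2) = 9100 + (+3744) = 12844 ft.

12844 ft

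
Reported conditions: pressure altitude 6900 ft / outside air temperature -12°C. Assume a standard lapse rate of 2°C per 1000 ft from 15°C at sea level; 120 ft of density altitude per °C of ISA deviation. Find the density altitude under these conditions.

5316 ft

ISA temperature at 6900 ft = 15 − 2 × (6900/1000) = 1.2°C.
ISA deviation = -12 − 1.2 = -13.2°C.
Density altitude = 6900 + 120 × (-13.2) = 6900 + (-1584) = 5316 ft.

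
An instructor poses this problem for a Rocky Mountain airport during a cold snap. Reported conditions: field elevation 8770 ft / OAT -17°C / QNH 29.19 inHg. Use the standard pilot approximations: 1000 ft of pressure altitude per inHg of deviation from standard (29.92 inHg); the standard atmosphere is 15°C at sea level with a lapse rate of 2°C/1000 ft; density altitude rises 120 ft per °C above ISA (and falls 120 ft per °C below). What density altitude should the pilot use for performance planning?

7940 ft

Pressure altitude = 8770 + (29.92 − 29.19) × 1000 = 8770 + (+730) = 9500 ft.
ISA temperature at 9500 ft = 15 − 2 × (9500/1000) = -4°C.
ISA deviation = -17 − (-4) = -13°C.
Density altitude = 9500 + 120 × (-13) = 7940 ft.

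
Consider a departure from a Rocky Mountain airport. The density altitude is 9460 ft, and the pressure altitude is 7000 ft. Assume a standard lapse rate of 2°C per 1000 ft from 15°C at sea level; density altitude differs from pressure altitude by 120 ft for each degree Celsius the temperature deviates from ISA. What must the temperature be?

Density altitude − pressure altitude = 9460 − 7000 = +2460 ft.
At 120 ft/°C that is an ISA deviation of 2460/120 = +20.5°C.
ISA temperature at 7000 ft = 15 − 2 × (7000/1000) = 1°C.
OAT = ISA + deviation = 1 + (+20.5) = 21.5°C.

21.5°C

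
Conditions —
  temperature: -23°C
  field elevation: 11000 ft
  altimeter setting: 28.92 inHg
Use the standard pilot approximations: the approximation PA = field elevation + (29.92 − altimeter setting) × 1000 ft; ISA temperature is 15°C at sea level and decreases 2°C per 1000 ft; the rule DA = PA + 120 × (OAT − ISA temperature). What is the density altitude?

Pressure altitude = 11000 + (29.92 − 28.92) × 1000 = 11000 + (+1000) = 12000 ft.
ISA temperature at 12000 ft = 15 − 2 × (12000/1000) = -9°C.
ISA deviation = -23 − (-9) = -14°C.
Density altitude = 12000 + 120 × (-14) = 10320 ft.

10320 ft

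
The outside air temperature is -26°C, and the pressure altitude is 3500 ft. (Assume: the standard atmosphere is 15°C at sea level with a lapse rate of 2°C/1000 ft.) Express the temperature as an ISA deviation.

ISA temperature at 3500 ft = 15 − 2 × (3500/1000) = 8°C.
Deviation = OAT − ISA = -26 − 8 = -34°C.

ISA-34°C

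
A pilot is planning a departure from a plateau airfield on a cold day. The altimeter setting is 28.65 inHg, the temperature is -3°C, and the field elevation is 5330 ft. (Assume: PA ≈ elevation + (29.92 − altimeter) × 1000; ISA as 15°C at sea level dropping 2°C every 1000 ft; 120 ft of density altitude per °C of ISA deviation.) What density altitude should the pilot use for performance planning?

Pressure altitude = 5330 + (29.92 − 28.65) × 1000 = 5330 + (+1270) = 6600 ft.
ISA temperature at 6600 ft = 15 − 2 × (6600/1000) = 1.8°C.
ISA deviation = -3 − 1.8 = -4.8°C.
Density altitude = 6600 + 120 × (-4.8) = 6024 ft.

6024 ft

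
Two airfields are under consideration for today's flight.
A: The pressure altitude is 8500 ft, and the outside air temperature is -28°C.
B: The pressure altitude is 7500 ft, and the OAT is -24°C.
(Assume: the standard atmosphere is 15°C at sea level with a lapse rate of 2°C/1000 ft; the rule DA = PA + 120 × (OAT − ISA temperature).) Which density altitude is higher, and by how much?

A by 760 ft

A: ISA temp = -2°C, deviation -26°C, DA = 8500 + 120 × (-26) = 5380 ft.
B: ISA temp = 0°C, deviation -24°C, DA = 7500 + 120 × (-24) = 4620 ft.
A is higher by 5380 − 4620 = 760 ft.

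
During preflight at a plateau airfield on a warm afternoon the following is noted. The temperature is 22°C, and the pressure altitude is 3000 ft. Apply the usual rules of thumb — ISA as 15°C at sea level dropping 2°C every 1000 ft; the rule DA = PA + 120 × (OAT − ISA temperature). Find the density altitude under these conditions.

4560 ft

ISA temperature at 3000 ft = 15 − 2 × (3000/1000) = 9°C.
ISA deviation = 22 − 9 = +13°C.
Density altitude = 3000 + 120 × (13) = 3000 + (+1560) = 4560 ft.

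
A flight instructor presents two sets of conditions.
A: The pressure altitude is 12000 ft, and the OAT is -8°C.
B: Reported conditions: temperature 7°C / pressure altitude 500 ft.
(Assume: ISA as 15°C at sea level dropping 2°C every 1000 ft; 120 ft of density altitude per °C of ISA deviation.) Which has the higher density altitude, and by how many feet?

A by 12460 ft

A: ISA temp = -9°C, deviation +1°C, DA = 12000 + 120 × 1 = 12120 ft.
B: ISA temp = 14°C, deviation -7°C, DA = 500 + 120 × (-7) = -340 ft.
A is higher by 12120 − (-340) = 12460 ft.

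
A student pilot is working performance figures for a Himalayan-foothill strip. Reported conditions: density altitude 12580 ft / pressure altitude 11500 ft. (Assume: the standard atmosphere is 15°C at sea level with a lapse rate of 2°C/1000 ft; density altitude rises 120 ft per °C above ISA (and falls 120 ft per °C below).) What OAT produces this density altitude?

1°C

Density altitude − pressure altitude = 12580 − 11500 = +1080 ft.
At 120 ft/°C that is an ISA deviation of 1080/120 = +9°C.
ISA temperature at 11500 ft = 15 − 2 × (11500/1000) = -8°C.
OAT = ISA + deviation = -8 + (+9) = 1°C.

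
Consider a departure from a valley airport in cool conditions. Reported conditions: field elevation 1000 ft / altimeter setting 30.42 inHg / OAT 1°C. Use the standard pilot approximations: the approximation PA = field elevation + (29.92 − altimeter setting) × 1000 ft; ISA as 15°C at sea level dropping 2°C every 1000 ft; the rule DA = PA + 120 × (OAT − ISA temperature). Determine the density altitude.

-1060 ft

Pressure altitude = 1000 + (29.92 − 30.42) × 1000 = 1000 + (-500) = 500 ft.
ISA temperature at 500 ft = 15 − 2 × (500/1000) = 14°C.
ISA deviation = 1 − 14 = -13°C.
Density altitude = 500 + 120 × (-13) = -1060 ft.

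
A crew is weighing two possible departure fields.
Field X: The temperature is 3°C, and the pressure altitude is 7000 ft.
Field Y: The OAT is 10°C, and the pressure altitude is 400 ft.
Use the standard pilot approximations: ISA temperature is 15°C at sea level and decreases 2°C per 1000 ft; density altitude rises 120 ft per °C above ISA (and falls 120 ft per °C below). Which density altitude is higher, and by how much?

Field X: ISA temp = 1°C, deviation +2°C, DA = 7000 + 120 × 2 = 7240 ft.
Field Y: ISA temp = 14.2°C, deviation -4.2°C, DA = 400 + 120 × (-4.2) = -104 ft.
Field X is higher by 7240 − (-104) = 7344 ft.

Field X by 7344 ft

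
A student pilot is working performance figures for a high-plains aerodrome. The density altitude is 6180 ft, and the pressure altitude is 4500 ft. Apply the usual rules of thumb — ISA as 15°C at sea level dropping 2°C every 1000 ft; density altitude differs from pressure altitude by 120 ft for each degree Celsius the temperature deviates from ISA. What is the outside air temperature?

Density altitude − pressure altitude = 6180 − 4500 = +1680 ft.
At 120 ft/°C that is an ISA deviation of 1680/120 = +14°C.
ISA temperature at 4500 ft = 15 − 2 × (4500/1000) = 6°C.
OAT = ISA + deviation = 6 + (+14) = 20°C.

20°C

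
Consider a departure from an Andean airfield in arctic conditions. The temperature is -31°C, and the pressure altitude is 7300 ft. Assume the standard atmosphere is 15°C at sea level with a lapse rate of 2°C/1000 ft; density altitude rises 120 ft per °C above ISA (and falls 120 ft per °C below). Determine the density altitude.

ISA temperature at 7300 ft = 15 − 2 × (7300/1000) = 0.4°C.
ISA deviation = -31 − 0.4 = -31.4°C.
Density altitude = 7300 + 120 × (-31.4) = 7300 + (-3768) = 3532 ft.

3532 ft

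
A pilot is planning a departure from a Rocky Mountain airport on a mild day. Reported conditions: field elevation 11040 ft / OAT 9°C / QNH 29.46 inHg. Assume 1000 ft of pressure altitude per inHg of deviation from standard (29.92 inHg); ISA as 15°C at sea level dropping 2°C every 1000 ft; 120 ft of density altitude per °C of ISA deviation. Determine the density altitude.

13540 ft

Pressure altitude = 11040 + (29.92 − 29.46) × 1000 = 11040 + (+460) = 11500 ft.
ISA temperature at 11500 ft = 15 − 2 × (11500/1000) = -8°C.
ISA deviation = 9 − (-8) = +17°C.
Density altitude = 11500 + 120 × (17) = 13540 ft.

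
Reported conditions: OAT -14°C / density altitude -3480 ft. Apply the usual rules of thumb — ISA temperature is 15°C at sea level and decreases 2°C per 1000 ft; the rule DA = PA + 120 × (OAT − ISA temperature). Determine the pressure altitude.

DA = PA + 120 × (OAT − (15 − 2·PA/1000)) = PA + 120·OAT − 1800 + 0.24·PA = 1.24·PA + 120·OAT − 1800.
So 1.24·PA = -3480 − 120 × (-14) + 1800 = 0.
PA = 0 / 1.24 = 0 ft.

0 ft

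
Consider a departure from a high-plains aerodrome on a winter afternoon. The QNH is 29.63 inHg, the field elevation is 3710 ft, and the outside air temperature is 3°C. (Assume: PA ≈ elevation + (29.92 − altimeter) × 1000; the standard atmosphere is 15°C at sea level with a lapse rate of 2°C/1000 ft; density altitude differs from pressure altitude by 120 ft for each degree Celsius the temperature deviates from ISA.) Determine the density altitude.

Pressure altitude = 3710 + (29.92 − 29.63) × 1000 = 3710 + (+290) = 4000 ft.
ISA temperature at 4000 ft = 15 − 2 × (4000/1000) = 7°C.
ISA deviation = 3 − 7 = -4°C.
Density altitude = 4000 + 120 × (-4) = 3520 ft.

3520 ft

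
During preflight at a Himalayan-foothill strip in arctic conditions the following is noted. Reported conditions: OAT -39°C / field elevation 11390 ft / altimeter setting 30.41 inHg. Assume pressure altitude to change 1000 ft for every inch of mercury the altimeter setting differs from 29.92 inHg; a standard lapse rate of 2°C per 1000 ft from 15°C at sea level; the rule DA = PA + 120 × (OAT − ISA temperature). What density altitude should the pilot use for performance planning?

Pressure altitude = 11390 + (29.92 − 30.41) × 1000 = 11390 + (-490) = 10900 ft.
ISA temperature at 10900 ft = 15 − 2 × (10900/1000) = -6.8°C.
ISA deviation = -39 − (-6.8) = -32.2°C.
Density altitude = 10900 + 120 × (-32.2) = 7036 ft.

7036 ft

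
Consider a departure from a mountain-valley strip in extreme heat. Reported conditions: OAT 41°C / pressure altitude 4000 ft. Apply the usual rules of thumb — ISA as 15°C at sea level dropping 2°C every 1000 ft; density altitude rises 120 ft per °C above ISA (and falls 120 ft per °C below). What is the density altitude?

ISA temperature at 4000 ft = 15 − 2 × (4000/1000) = 7°C.
ISA deviation = 41 − 7 = +34°C.
Density altitude = 4000 + 120 × (34) = 4000 + (+4080) = 8080 ft.

8080 ft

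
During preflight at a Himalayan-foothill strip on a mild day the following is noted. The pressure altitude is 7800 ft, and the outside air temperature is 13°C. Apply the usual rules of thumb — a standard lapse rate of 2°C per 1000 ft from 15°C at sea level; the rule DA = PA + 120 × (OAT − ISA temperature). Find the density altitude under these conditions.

ISA temperature at 7800 ft = 15 − 2 × (7800/1000) = -0.6°C.
ISA deviation = 13 − (-0.6) = +13.6°C.
Density altitude = 7800 + 120 × (13.6) = 7800 + (+1632) = 9432 ft.

9432 ft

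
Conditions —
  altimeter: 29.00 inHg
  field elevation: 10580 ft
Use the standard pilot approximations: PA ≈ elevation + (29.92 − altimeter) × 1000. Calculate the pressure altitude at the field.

Pressure correction = (29.92 − 29.00) × 1000 = +920 ft.
Pressure altitude = 10580 + (+920) = 11500 ft.

11500 ft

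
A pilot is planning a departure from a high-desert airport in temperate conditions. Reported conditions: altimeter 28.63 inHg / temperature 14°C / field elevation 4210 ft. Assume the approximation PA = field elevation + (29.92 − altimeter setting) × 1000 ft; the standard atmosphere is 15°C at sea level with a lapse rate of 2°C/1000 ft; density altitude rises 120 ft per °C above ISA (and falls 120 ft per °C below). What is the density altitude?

Pressure altitude = 4210 + (29.92 − 28.63) × 1000 = 4210 + (+1290) = 5500 ft.
ISA temperature at 5500 ft = 15 − 2 × (5500/1000) = 4°C.
ISA deviation = 14 − 4 = +10°C.
Density altitude = 5500 + 120 × (10) = 6700 ft.

6700 ft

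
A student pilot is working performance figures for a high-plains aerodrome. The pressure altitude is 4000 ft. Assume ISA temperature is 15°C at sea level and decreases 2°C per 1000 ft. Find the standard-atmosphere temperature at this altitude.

7°C

ISA temperature = 15 − 2 × (4000/1000) = 15 − 8 = 7°C.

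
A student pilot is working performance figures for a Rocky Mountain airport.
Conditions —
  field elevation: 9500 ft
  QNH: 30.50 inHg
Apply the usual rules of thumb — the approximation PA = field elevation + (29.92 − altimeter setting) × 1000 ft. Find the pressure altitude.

Pressure correction = (29.92 − 30.50) × 1000 = -580 ft.
Pressure altitude = 9500 + (-580) = 8920 ft.

8920 ft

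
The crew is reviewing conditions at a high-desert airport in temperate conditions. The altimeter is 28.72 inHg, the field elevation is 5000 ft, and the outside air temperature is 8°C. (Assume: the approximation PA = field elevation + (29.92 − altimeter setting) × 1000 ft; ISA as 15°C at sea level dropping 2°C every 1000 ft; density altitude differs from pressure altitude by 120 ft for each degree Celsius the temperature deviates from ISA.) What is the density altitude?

6848 ft

Pressure altitude = 5000 + (29.92 − 28.72) × 1000 = 5000 + (+1200) = 6200 ft.
ISA temperature at 6200 ft = 15 − 2 × (6200/1000) = 2.6°C.
ISA deviation = 8 − 2.6 = +5.4°C.
Density altitude = 6200 + 120 × (5.4) = 6848 ft.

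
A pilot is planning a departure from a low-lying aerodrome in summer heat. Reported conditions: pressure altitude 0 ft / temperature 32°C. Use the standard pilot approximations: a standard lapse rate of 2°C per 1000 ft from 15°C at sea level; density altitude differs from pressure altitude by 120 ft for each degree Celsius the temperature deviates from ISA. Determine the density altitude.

2040 ft

ISA temperature at 0 ft = 15 − 2 × (0/1000) = 15°C.
ISA deviation = 32 − 15 = +17°C.
Density altitude = 0 + 120 × (17) = 0 + (+2040) = 2040 ft.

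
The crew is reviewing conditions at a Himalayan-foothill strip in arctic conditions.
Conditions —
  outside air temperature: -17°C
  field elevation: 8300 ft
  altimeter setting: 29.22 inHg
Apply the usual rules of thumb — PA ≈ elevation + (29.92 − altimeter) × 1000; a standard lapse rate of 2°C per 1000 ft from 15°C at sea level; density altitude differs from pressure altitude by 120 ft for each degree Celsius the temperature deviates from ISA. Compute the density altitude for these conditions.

7320 ft

Pressure altitude = 8300 + (29.92 − 29.22) × 1000 = 8300 + (+700) = 9000 ft.
ISA temperature at 9000 ft = 15 − 2 × (9000/1000) = -3°C.
ISA deviation = -17 − (-3) = -14°C.
Density altitude = 9000 + 120 × (-14) = 7320 ft.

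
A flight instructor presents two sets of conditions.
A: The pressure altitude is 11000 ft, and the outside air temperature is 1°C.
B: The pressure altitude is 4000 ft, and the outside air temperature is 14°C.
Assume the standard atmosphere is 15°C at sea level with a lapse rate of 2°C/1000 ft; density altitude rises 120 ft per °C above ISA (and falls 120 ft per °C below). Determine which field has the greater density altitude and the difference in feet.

A: ISA temp = -7°C, deviation +8°C, DA = 11000 + 120 × 8 = 11960 ft.
B: ISA temp = 7°C, deviation +7°C, DA = 4000 + 120 × 7 = 4840 ft.
A is higher by 11960 − 4840 = 7120 ft.

A by 7120 ft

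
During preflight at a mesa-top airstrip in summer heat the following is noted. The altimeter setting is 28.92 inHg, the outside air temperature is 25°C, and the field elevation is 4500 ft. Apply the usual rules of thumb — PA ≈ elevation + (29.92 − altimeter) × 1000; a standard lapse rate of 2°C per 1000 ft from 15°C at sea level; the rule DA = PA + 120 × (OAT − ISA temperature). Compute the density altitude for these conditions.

8020 ft

Pressure altitude = 4500 + (29.92 − 28.92) × 1000 = 4500 + (+1000) = 5500 ft.
ISA temperature at 5500 ft = 15 − 2 × (5500/1000) = 4°C.
ISA deviation = 25 − 4 = +21°C.
Density altitude = 5500 + 120 × (21) = 8020 ft.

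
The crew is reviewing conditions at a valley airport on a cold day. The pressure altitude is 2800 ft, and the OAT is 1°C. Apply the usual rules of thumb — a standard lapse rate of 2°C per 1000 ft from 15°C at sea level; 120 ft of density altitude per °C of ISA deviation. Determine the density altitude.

1792 ft

ISA temperature at 2800 ft = 15 − 2 × (2800/1000) = 9.4°C.
ISA deviation = 1 − 9.4 = -8.4°C.
Density altitude = 2800 + 120 × (-8.4) = 2800 + (-1008) = 1792 ft.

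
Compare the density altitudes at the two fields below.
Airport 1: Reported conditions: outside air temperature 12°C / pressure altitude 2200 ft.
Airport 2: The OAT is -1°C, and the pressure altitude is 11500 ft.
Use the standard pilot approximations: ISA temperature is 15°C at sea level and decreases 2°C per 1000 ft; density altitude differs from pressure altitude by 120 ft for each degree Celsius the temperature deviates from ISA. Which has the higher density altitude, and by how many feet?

Airport 1: ISA temp = 10.6°C, deviation +1.4°C, DA = 2200 + 120 × 1.4 = 2368 ft.
Airport 2: ISA temp = -8°C, deviation +7°C, DA = 11500 + 120 × 7 = 12340 ft.
Airport 2 is higher by 12340 − 2368 = 9972 ft.

Airport 2 by 9972 ft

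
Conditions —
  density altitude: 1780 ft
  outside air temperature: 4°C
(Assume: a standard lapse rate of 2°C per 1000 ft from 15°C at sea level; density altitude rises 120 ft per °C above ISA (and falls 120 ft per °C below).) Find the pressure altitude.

2500 ft

DA = PA + 120 × (OAT − (15 − 2·PA/1000)) = PA + 120·OAT − 1800 + 0.24·PA = 1.24·PA + 120·OAT − 1800.
So 1.24·PA = 1780 − 120 × 4 + 1800 = 3100.
PA = 3100 / 1.24 = 2500 ft.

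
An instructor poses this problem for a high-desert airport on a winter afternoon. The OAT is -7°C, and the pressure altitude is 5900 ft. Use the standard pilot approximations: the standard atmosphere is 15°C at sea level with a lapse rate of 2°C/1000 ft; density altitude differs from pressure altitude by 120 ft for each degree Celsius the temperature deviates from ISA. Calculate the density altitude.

4676 ft

ISA temperature at 5900 ft = 15 − 2 × (5900/1000) = 3.2°C.
ISA deviation = -7 − 3.2 = -10.2°C.
Density altitude = 5900 + 120 × (-10.2) = 5900 + (-1224) = 4676 ft.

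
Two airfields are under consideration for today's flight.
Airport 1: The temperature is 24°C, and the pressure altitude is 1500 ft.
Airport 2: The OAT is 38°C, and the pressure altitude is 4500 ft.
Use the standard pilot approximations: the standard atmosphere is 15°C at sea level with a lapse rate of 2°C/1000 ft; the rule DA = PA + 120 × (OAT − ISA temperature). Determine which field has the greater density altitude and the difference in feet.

Airport 2 by 5400 ft

Airport 1: ISA temp = 12°C, deviation +12°C, DA = 1500 + 120 × 12 = 2940 ft.
Airport 2: ISA temp = 6°C, deviation +32°C, DA = 4500 + 120 × 32 = 8340 ft.
Airport 2 is higher by 8340 − 2940 = 5400 ft.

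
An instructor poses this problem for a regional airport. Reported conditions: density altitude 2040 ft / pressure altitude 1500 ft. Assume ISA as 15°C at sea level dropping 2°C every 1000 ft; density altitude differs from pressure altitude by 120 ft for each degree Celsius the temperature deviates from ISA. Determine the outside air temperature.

Density altitude − pressure altitude = 2040 − 1500 = +540 ft.
At 120 ft/°C that is an ISA deviation of 540/120 = +4.5°C.
ISA temperature at 1500 ft = 15 − 2 × (1500/1000) = 12°C.
OAT = ISA + deviation = 12 + (+4.5) = 16.5°C.

16.5°C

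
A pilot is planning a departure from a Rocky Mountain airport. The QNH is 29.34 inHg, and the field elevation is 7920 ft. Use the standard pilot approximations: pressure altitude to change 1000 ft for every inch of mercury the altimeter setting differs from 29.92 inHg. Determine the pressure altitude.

Pressure correction = (29.92 − 29.34) × 1000 = +580 ft.
Pressure altitude = 7920 + (+580) = 8500 ft.

8500 ft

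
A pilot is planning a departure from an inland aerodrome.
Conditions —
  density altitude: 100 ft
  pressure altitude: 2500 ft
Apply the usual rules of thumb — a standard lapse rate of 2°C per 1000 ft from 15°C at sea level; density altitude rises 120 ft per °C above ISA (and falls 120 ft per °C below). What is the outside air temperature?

-10°C

Density altitude − pressure altitude = 100 − 2500 = -2400 ft.
At 120 ft/°C that is an ISA deviation of -2400/120 = -20°C.
ISA temperature at 2500 ft = 15 − 2 × (2500/1000) = 10°C.
OAT = ISA + deviation = 10 + (-20) = -10°C.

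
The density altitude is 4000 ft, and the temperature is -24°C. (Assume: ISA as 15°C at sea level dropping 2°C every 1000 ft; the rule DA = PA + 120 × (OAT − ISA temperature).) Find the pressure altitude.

7000 ft

DA = PA + 120 × (OAT − (15 − 2·PA/1000)) = PA + 120·OAT − 1800 + 0.24·PA = 1.24·PA + 120·OAT − 1800.
So 1.24·PA = 4000 − 120 × (-24) + 1800 = 8680.
PA = 8680 / 1.24 = 7000 ft.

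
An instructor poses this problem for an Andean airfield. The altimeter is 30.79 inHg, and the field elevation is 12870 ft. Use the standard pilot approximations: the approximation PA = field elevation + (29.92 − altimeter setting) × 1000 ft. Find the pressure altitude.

Pressure correction = (29.92 − 30.79) × 1000 = -870 ft.
Pressure altitude = 12870 + (-870) = 12000 ft.

12000 ft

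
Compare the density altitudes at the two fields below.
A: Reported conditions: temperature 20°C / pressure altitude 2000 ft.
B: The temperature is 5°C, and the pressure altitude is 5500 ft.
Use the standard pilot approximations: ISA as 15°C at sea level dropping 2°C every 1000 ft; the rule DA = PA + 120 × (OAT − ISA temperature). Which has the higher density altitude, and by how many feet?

B by 2540 ft

A: ISA temp = 11°C, deviation +9°C, DA = 2000 + 120 × 9 = 3080 ft.
B: ISA temp = 4°C, deviation +1°C, DA = 5500 + 120 × 1 = 5620 ft.
B is higher by 5620 − 3080 = 2540 ft.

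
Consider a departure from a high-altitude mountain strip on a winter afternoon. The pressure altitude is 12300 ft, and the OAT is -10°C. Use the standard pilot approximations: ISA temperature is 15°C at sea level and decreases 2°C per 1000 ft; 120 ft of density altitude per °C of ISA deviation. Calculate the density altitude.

ISA temperature at 12300 ft = 15 − 2 × (12300/1000) = -9.6°C.
ISA deviation = -10 − (-9.6) = -0.4°C.
Density altitude = 12300 + 120 × (-0.4) = 12300 + (-48) = 12252 ft.

12252 ft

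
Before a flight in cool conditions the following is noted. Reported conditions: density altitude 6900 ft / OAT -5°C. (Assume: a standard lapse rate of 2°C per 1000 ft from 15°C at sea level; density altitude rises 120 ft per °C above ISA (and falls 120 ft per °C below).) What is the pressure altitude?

7500 ft

DA = PA + 120 × (OAT − (15 − 2·PA/1000)) = PA + 120·OAT − 1800 + 0.24·PA = 1.24·PA + 120·OAT − 1800.
So 1.24·PA = 6900 − 120 × (-5) + 1800 = 9300.
PA = 9300 / 1.24 = 7500 ft.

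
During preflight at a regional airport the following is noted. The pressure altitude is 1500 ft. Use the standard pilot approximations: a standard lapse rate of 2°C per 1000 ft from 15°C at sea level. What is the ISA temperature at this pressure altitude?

12°C

ISA temperature = 15 − 2 × (1500/1000) = 15 − 3 = 12°C.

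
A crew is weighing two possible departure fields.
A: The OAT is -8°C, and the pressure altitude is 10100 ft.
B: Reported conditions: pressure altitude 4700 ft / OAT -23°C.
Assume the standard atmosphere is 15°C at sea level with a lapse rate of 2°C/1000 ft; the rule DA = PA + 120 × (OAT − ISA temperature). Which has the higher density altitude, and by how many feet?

A by 8496 ft

A: ISA temp = -5.2°C, deviation -2.8°C, DA = 10100 + 120 × (-2.8) = 9764 ft.
B: ISA temp = 5.6°C, deviation -28.6°C, DA = 4700 + 120 × (-28.6) = 1268 ft.
A is higher by 9764 − 1268 = 8496 ft.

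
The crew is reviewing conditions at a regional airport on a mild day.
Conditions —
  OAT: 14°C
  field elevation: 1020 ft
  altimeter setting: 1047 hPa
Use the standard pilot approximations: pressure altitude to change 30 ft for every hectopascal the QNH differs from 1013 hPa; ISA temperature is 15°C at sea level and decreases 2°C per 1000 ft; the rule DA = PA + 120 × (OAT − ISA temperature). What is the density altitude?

-120 ft

Pressure altitude = 1020 + (1013 − 1047) × 30 = 1020 + (-1020) = 0 ft.
ISA temperature at 0 ft = 15 − 2 × (0/1000) = 15°C.
ISA deviation = 14 − 15 = -1°C.
Density altitude = 0 + 120 × (-1) = -120 ft.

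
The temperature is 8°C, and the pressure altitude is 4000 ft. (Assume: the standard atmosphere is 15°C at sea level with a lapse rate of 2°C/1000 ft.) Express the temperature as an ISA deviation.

ISA temperature at 4000 ft = 15 − 2 × (4000/1000) = 7°C.
Deviation = OAT − ISA = 8 − 7 = +1°C.

ISA+1°C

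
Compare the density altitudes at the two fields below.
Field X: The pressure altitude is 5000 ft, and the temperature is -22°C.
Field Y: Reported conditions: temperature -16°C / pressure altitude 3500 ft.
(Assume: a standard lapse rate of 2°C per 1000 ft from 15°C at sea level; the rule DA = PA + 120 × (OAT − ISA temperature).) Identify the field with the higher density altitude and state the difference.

Field X: ISA temp = 5°C, deviation -27°C, DA = 5000 + 120 × (-27) = 1760 ft.
Field Y: ISA temp = 8°C, deviation -24°C, DA = 3500 + 120 × (-24) = 620 ft.
Field X is higher by 1760 − 620 = 1140 ft.

Field X by 1140 ft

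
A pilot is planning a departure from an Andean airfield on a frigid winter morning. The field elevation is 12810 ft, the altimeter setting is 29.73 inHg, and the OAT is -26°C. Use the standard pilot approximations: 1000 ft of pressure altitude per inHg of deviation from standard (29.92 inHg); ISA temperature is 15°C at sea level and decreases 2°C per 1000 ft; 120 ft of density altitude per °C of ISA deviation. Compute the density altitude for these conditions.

11200 ft

Pressure altitude = 12810 + (29.92 − 29.73) × 1000 = 12810 + (+190) = 13000 ft.
ISA temperature at 13000 ft = 15 − 2 × (13000/1000) = -11°C.
ISA deviation = -26 − (-11) = -15°C.
Density altitude = 13000 + 120 × (-15) = 11200 ft.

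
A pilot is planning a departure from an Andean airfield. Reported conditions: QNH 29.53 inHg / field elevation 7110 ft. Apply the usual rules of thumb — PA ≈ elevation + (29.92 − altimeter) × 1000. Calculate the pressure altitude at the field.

Pressure correction = (29.92 − 29.53) × 1000 = +390 ft.
Pressure altitude = 7110 + (+390) = 7500 ft.

7500 ft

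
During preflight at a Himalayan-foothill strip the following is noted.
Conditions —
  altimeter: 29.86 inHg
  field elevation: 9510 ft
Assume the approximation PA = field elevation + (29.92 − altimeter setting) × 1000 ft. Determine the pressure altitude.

9570 ft

Pressure correction = (29.92 − 29.86) × 1000 = +60 ft.
Pressure altitude = 9510 + (+60) = 9570 ft.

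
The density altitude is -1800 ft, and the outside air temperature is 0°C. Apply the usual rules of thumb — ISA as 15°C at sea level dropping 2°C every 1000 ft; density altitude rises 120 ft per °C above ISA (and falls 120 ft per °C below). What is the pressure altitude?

DA = PA + 120 × (OAT − (15 − 2·PA/1000)) = PA + 120·OAT − 1800 + 0.24·PA = 1.24·PA + 120·OAT − 1800.
So 1.24·PA = -1800 − 120 × 0 + 1800 = 0.
PA = 0 / 1.24 = 0 ft.

0 ft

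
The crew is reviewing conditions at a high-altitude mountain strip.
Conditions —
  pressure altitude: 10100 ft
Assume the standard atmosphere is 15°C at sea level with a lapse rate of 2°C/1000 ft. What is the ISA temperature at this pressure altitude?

ISA temperature = 15 − 2 × (10100/1000) = 15 − 20.2 = -5.2°C.

-5.2°C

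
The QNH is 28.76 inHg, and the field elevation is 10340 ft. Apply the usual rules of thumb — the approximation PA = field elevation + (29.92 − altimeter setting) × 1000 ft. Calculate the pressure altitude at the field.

11500 ft

Pressure correction = (29.92 − 28.76) × 1000 = +1160 ft.
Pressure altitude = 10340 + (+1160) = 11500 ft.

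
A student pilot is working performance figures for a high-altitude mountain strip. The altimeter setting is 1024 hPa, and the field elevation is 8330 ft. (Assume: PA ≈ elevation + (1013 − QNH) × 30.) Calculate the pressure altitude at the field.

8000 ft

Pressure correction = (1013 − 1024) × 30 = -330 ft.
Pressure altitude = 8330 + (-330) = 8000 ft.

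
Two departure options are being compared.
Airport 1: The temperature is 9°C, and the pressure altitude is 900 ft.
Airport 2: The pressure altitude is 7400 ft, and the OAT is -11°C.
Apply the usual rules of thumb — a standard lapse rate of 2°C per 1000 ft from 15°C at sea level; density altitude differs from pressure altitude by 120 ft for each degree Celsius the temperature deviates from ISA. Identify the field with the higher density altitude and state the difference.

Airport 1: ISA temp = 13.2°C, deviation -4.2°C, DA = 900 + 120 × (-4.2) = 396 ft.
Airport 2: ISA temp = 0.2°C, deviation -11.2°C, DA = 7400 + 120 × (-11.2) = 6056 ft.
Airport 2 is higher by 6056 − 396 = 5660 ft.

Airport 2 by 5660 ft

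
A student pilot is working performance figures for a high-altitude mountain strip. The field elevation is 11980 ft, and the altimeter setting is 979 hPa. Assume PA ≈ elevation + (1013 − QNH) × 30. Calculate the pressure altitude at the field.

13000 ft

Pressure correction = (1013 − 979) × 30 = +1020 ft.
Pressure altitude = 11980 + (+1020) = 13000 ft.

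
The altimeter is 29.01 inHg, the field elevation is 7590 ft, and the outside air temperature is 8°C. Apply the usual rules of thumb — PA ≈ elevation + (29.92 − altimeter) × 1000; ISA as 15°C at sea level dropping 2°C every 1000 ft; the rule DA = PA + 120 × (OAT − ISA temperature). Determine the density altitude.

9700 ft

Pressure altitude = 7590 + (29.92 − 29.01) × 1000 = 7590 + (+910) = 8500 ft.
ISA temperature at 8500 ft = 15 − 2 × (8500/1000) = -2°C.
ISA deviation = 8 − (-2) = +10°C.
Density altitude = 8500 + 120 × (10) = 9700 ft.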